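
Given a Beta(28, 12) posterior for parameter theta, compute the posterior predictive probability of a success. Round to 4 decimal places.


For a Beta-Bernoulli model, the predictive probability is the mean:
P(success) = 28/(28+12) = 28/40 = 0.7

0.7


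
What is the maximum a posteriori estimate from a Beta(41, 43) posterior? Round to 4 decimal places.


The MAP estimate equals the mode of the distribution.
Mode of Beta(a,b) = (a-1)/(a+b-2)
= 40/82
= 0.4878

0.4878


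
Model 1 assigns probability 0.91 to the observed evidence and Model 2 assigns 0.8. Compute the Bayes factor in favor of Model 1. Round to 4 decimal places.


BF = P(data|M1) / P(data|M2)
= 0.91 / 0.8 = 1.1375

1.1375


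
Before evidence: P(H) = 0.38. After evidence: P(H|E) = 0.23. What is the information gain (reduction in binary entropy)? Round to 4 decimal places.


Prior entropy = 0.958
Posterior entropy = 0.778
Information gain = 0.958 - 0.778 = 0.18

0.18


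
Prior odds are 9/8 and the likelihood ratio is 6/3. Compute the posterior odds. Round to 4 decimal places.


Posterior odds = prior odds * likelihood ratio
= (9/8) * (6/3)
= 54 / 24
= 2.25

2.25


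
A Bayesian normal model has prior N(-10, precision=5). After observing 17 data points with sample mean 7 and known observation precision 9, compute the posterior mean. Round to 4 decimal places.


Posterior mean = (prior_precision * prior_mean + n * data_precision * data_mean) / (prior_precision + n * data_precision)
Numerator = 5*-10 + 17*9*7 = 1021
Denominator = 5 + 17*9 = 158
Posterior mean = 6.462

6.462


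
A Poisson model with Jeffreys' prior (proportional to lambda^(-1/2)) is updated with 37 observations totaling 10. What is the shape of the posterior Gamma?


Posterior = Gamma(0.5 + S, n)
= Gamma(0.5 + 10, 37)
Posterior shape = 0.5 + S = 0.5 + 10 = 10.5

10.5


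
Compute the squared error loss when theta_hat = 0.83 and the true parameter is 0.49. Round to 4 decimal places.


L = (theta_hat - theta_true)^2
= (0.83 - 0.49)^2
= 0.34^2 = 0.1156

0.1156


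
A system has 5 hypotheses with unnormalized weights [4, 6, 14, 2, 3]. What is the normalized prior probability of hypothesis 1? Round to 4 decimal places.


The normalized prior is the weight divided by the total.
Total weight = 29
P(H1) = 4 / 29 = 0.1379

0.1379


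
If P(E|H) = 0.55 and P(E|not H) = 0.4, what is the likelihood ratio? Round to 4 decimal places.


Likelihood ratio = P(E|H) / P(E|not H)
= 0.55 / 0.4
= 1.375

1.375


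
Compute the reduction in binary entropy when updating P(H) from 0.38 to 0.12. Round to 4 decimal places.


H_before = -p*log2(p) - (1-p)*log2(1-p) for p=0.38: 0.958
H_after for p=0.12: 0.5294
Reduction = 0.958 - 0.5294 = 0.4287

0.4287


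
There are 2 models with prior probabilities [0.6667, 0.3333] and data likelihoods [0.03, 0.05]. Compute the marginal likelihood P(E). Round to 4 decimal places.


P(E) = sum over models of P(M_i) * P(E|M_i)
= 0.6667*0.03 + 0.3333*0.05
= 0.0367

0.0367


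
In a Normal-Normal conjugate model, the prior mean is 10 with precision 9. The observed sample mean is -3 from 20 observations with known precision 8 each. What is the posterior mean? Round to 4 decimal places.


Posterior precision = tau0 + n*tau = 9 + 20*8 = 169
Posterior mean = (tau0*mu0 + n*tau*xbar) / posterior_precision
= (9*10 + 20*8*-3) / 169
= -390 / 169 = -2.3077

-2.3077


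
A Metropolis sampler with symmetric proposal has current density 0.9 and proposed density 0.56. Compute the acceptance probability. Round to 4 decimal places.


For symmetric proposals, acceptance = min(1, pi(x*)/pi(x))
= min(1, 0.56/0.9)
= min(1, 0.6222) = 0.6222

0.6222


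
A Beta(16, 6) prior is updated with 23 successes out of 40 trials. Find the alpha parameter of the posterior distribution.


In the Beta-Binomial conjugate update:
alpha_post = alpha_prior + successes
= 16 + 23
= 39

39


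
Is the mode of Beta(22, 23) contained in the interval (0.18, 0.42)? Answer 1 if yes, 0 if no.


Mode = (a-1)/(a+b-2) = 21/43 = 0.4884
Interval: (0.18, 0.42)
Contains mode? 0

0


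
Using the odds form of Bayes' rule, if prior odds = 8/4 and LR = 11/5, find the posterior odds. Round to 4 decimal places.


Bayes' rule in odds form: posterior odds = prior odds * LR
= (8 * 11) / (4 * 5)
= 88/20 = 4.4

4.4


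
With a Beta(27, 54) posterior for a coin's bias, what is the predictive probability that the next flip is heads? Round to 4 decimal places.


The predictive probability equals the posterior mean.
P(next = heads) = alpha / (alpha + beta)
= 27 / 81 = 0.3333

0.3333


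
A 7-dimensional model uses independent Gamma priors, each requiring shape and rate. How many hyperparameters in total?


Per parameter: 2 (shape and rate).
Total = 7 * 2 = 14

14


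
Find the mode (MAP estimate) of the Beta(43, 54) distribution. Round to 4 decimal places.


For Beta(a,b) with a,b > 1:
Mode = (a-1)/(a+b-2) = (43-1)/(97-2)
= 42/95 = 0.4421

0.4421


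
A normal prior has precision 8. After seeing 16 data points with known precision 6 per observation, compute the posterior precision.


In the conjugate normal model, precisions add:
tau_posterior = tau_prior + n * tau_data
= 8 + 16*6 = 104

104


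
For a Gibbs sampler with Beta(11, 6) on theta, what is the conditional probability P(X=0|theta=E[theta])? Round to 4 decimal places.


E[theta] = 11/(11+6) = 0.6471
P(X=0|theta) = 1 - theta = 0.3529

0.3529


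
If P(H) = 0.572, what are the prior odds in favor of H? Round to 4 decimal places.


Prior odds = P(H) / (1 - P(H))
= 0.572 / 0.428
= 1.3364

1.3364


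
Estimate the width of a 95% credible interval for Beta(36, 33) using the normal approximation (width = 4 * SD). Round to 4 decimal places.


For Beta(a,b): Var = ab/((a+b)^2(a+b+1))
Var = 0.0036, SD = 0.0597
Approximate 95% CI width = 4 * 0.0597 = 0.2388

0.2388


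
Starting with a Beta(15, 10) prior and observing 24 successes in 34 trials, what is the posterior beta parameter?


Posterior beta = prior beta + failures
Failures = 34 - 24 = 10
beta_post = 10 + 10 = 20

20


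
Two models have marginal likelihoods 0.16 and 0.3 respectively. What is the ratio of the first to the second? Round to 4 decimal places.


Evidence ratio = 0.16 / 0.3
= 0.5333

0.5333


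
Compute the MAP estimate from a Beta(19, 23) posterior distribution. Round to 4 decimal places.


MAP = mode of Beta distribution
= (alpha - 1)/(alpha + beta - 2)
= (19-1)/(19+23-2)
= 18/40 = 0.45

0.45


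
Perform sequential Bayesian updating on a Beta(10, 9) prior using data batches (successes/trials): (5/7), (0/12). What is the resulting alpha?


Accumulate successes: 5
Posterior alpha = prior alpha + sum of successes
= 10 + 5 = 15

15


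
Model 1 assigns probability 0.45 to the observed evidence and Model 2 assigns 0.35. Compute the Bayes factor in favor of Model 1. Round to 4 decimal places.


BF = P(data|M1) / P(data|M2)
= 0.45 / 0.35 = 1.2857

1.2857


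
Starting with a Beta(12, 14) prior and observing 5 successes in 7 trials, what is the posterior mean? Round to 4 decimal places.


Posterior parameters: alpha = 12 + 5 = 17
beta = 14 + 2 = 16
Posterior mean = alpha / (alpha + beta) = 17 / 33
= 0.5152

0.5152


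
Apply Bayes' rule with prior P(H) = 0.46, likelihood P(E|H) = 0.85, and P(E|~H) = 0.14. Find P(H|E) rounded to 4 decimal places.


Step 1: Compute marginal P(E) = P(E|H)P(H) + P(E|~H)P(~H)
= 0.85*0.46 + 0.14*0.54 = 0.4666
Step 2: P(H|E) = P(E|H)P(H)/P(E) = 0.391/0.4666
= 0.838

0.838


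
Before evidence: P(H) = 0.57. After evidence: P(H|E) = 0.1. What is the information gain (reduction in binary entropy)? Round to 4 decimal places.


Prior entropy = 0.9858
Posterior entropy = 0.469
Information gain = 0.9858 - 0.469 = 0.5168

0.5168


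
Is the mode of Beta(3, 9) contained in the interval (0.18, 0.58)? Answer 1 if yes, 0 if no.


Mode = (a-1)/(a+b-2) = 2/10 = 0.2
Interval: (0.18, 0.58)
Contains mode? 1

1


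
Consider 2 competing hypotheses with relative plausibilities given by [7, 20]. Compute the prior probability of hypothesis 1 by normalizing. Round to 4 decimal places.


Sum of weights = 7 + 20 = 27
Normalized prior for H1 = 7 / 27
= 0.2593

0.2593


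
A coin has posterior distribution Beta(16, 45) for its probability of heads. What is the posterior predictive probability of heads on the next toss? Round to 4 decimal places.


Posterior predictive = E[theta] = alpha/(alpha+beta)
= 16/61
= 0.2623

0.2623


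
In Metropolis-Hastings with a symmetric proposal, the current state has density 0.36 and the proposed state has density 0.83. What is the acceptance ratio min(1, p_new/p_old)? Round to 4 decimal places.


Ratio = p_new / p_old = 0.83 / 0.36 = 2.3056
Acceptance = min(1, 2.3056) = 1.0

1.0


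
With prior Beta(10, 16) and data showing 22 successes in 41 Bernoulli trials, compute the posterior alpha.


Conjugate update: alpha_posterior = alpha_prior + k
= 10 + 22 = 32

32


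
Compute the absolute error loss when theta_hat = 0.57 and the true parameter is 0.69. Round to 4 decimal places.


L = |theta_hat - theta_true|
= |0.57 - 0.69| = 0.12

0.12


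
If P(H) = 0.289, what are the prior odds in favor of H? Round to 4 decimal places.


Prior odds = P(H) / (1 - P(H))
= 0.289 / 0.711
= 0.4065

0.4065


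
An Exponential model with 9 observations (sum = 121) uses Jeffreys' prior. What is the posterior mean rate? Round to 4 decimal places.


Posterior Gamma(9, 121)
E[lambda] = 9/121 = 0.0744

0.0744


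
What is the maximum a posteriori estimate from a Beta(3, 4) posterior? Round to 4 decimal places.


The MAP estimate equals the mode of the distribution.
Mode of Beta(a,b) = (a-1)/(a+b-2)
= 2/5
= 0.4

0.4


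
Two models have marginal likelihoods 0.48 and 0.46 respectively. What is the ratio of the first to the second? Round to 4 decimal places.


Evidence ratio = 0.48 / 0.46
= 1.0435

1.0435


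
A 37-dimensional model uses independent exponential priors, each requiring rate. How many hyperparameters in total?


Per parameter: 1 (rate).
Total = 37 * 1 = 37

37


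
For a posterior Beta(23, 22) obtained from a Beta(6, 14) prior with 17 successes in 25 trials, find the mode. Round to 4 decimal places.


Mode = (alpha - 1) / (alpha + beta - 2)
= 22 / 43
= 0.5116

0.5116


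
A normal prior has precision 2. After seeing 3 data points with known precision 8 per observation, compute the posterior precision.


In the conjugate normal model, precisions add:
tau_posterior = tau_prior + n * tau_data
= 2 + 3*8 = 26

26


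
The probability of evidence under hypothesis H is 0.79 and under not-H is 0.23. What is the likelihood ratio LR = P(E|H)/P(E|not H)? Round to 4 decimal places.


LR = 0.79 / 0.23
= 3.4348

3.4348


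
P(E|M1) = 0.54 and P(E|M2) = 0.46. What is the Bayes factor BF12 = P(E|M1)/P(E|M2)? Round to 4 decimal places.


Bayes factor BF12 = P(E|M1) / P(E|M2)
= 0.54 / 0.46
= 1.1739

1.1739


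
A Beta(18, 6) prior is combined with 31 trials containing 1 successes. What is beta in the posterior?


In conjugate updating:
beta_posterior = beta_prior + (n - k)
= 6 + (31 - 1)
= 6 + 30 = 36

36


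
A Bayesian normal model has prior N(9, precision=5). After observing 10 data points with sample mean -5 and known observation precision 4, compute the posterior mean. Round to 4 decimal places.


Posterior mean = (prior_precision * prior_mean + n * data_precision * data_mean) / (prior_precision + n * data_precision)
Numerator = 5*9 + 10*4*-5 = -155
Denominator = 5 + 10*4 = 45
Posterior mean = -3.4444

-3.4444


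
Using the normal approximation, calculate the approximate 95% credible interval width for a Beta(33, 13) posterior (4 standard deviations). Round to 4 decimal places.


Var(Beta) = 33*13/(46^2 * 47) = 0.0043
SD = 0.0657
Width ~ 4*SD = 0.2627

0.2627


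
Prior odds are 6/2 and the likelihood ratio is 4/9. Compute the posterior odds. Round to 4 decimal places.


Posterior odds = prior odds * likelihood ratio
= (6/2) * (4/9)
= 24 / 18
= 1.3333

1.3333


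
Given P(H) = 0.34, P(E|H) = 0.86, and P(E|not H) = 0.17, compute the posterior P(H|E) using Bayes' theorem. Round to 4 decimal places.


By Bayes' theorem: P(H|E) = P(E|H)*P(H) / P(E)
P(E) = P(E|H)*P(H) + P(E|not H)*P(not H)
P(E) = 0.86*0.34 + 0.17*0.66 = 0.4046
P(H|E) = 0.86*0.34 / 0.4046 = 0.7227

0.7227


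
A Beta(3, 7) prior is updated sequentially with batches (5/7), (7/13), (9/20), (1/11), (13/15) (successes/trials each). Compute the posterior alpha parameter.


Sequential conjugate updating is equivalent to a single batch update.
Total successes across all batches = 35
alpha_posterior = alpha_prior + total_successes = 3 + 35
= 38

38


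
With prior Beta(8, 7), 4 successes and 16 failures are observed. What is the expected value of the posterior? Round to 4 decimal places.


Posterior = Beta(12, 23)
E[theta] = alpha/(alpha+beta)
= 12/35 = 0.3429

0.3429


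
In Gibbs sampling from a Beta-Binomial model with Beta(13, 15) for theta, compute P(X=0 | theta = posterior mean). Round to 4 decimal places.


Posterior mean = alpha/(alpha+beta) = 13/28 = 0.4643
P(X=0|theta=mean) = 1 - theta = 0.5357

0.5357


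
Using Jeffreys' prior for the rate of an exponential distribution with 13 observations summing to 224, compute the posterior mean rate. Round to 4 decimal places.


Jeffreys' prior leads to posterior Gamma(13, 224).
Mean = 13/224 = 0.058

0.058


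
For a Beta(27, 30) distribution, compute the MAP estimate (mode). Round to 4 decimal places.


MAP = mode = (a-1)/(a+b-2)
= (27-1)/(27+30-2)
= 26/55 = 0.4727

0.4727


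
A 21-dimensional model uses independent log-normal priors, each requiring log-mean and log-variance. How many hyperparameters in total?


Per parameter: 2 (log-mean and log-variance).
Total = 21 * 2 = 42

42


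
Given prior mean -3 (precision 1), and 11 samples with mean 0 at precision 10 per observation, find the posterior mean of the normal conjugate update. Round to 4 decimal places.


The posterior mean is a precision-weighted average of prior and data.
Post. prec. = 1 + 110 = 111
Post. mean = (-3 + 0)/111 = -3/111 = -0.027

-0.027


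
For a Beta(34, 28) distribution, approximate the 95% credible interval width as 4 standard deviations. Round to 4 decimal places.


Variance of Beta(a,b) = ab / ((a+b)^2 * (a+b+1))
= 34*28 / ((62)^2 * 63)
= 0.0039
SD = sqrt(0.0039) = 0.0627
Width = 4 * SD = 0.2508

0.2508


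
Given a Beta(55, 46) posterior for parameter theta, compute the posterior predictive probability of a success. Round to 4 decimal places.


For a Beta-Bernoulli model, the predictive probability is the mean:
P(success) = 55/(55+46) = 55/101 = 0.5446

0.5446


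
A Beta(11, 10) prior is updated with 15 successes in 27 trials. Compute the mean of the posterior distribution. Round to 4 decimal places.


After update: Beta(26, 22)
Mean = 26 / (26 + 22) = 26 / 48
= 0.5417

0.5417


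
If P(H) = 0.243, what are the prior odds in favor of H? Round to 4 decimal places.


Prior odds = P(H) / (1 - P(H))
= 0.243 / 0.757
= 0.321

0.321


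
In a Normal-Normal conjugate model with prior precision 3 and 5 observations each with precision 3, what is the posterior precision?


Posterior precision = prior precision + n * observation precision
= 3 + 5 * 3
= 3 + 15 = 18

18


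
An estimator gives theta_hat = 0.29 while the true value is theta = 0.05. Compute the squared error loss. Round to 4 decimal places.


The squared error loss is (theta_hat - theta)^2
= (0.29 - 0.05)^2
= (0.24)^2 = 0.0576

0.0576


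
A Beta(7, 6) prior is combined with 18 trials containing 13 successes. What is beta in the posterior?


In conjugate updating:
beta_posterior = beta_prior + (n - k)
= 6 + (18 - 13)
= 6 + 5 = 11

11


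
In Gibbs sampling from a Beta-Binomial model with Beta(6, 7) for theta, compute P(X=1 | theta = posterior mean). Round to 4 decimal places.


Posterior mean = alpha/(alpha+beta) = 6/13 = 0.4615
P(X=1|theta=mean) = theta = 0.4615

0.4615


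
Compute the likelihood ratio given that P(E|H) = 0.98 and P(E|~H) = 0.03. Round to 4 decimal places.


LR = P(E|H) / P(E|~H)
= 0.98 / 0.03 = 32.6667

32.6667


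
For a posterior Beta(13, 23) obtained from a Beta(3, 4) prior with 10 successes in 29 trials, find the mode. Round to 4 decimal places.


Mode = (alpha - 1) / (alpha + beta - 2)
= 12 / 34
= 0.3529

0.3529


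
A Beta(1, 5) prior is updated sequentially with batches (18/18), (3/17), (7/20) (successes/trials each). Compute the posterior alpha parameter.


Sequential conjugate updating is equivalent to a single batch update.
Total successes across all batches = 28
alpha_posterior = alpha_prior + total_successes = 1 + 28
= 29

29


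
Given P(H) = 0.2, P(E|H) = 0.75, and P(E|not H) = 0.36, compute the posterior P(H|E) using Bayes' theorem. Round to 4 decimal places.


By Bayes' theorem: P(H|E) = P(E|H)*P(H) / P(E)
P(E) = P(E|H)*P(H) + P(E|not H)*P(not H)
P(E) = 0.75*0.2 + 0.36*0.8 = 0.438
P(H|E) = 0.75*0.2 / 0.438 = 0.3425

0.3425


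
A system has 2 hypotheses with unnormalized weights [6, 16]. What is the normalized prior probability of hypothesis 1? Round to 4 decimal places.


The normalized prior is the weight divided by the total.
Total weight = 22
P(H1) = 6 / 22 = 0.2727

0.2727


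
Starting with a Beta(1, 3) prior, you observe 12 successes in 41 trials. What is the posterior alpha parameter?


For a Beta-Binomial conjugate model:
Posterior alpha = prior alpha + number of successes
= 1 + 12 = 13

13


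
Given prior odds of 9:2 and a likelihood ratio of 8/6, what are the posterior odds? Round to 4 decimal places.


Posterior odds = prior odds * LR
Prior odds = 9/2 = 4.5
LR = 8/6 = 1.3333
Posterior odds = 4.5 * 1.3333 = 6.0

6.0


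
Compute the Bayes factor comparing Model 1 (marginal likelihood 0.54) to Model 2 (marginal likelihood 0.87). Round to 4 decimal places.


BF12 = marginal likelihood of M1 / marginal likelihood of M2
= 0.54/0.87
= 0.6207

0.6207


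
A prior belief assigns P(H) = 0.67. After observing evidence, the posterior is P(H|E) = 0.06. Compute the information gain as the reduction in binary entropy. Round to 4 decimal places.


H(prior) = -0.67*log2(0.67) - 0.33*log2(0.33)
= 0.9149
H(post) = -0.06*log2(0.06) - 0.94*log2(0.94)
= 0.3274
IG = 0.9149 - 0.3274 = 0.5875

0.5875


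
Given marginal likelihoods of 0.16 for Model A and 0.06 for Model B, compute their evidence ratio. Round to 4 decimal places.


Ratio = ML(A) / ML(B) = 0.16/0.06
= 2.6667

2.6667


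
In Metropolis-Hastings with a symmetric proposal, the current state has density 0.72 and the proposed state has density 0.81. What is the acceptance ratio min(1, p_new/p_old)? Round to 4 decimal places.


Ratio = p_new / p_old = 0.81 / 0.72 = 1.125
Acceptance = min(1, 1.125) = 1.0

1.0


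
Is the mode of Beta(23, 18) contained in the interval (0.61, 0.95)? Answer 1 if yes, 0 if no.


Mode = (a-1)/(a+b-2) = 22/39 = 0.5641
Interval: (0.61, 0.95)
Contains mode? 0

0


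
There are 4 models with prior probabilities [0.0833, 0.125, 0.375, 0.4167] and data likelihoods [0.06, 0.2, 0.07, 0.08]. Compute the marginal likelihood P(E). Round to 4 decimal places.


P(E) = sum over models of P(M_i) * P(E|M_i)
= 0.0833*0.06 + 0.125*0.2 + 0.375*0.07 + 0.4167*0.08
= 0.0896

0.0896


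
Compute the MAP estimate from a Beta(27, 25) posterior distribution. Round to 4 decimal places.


MAP = mode of Beta distribution
= (alpha - 1)/(alpha + beta - 2)
= (27-1)/(27+25-2)
= 26/50 = 0.52

0.52


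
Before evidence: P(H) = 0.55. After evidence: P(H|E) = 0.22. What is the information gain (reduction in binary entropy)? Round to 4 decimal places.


Prior entropy = 0.9928
Posterior entropy = 0.7602
Information gain = 0.9928 - 0.7602 = 0.2326

0.2326


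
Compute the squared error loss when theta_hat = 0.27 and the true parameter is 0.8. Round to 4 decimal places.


L = (theta_hat - theta_true)^2
= (0.27 - 0.8)^2
= -0.53^2 = 0.2809

0.2809


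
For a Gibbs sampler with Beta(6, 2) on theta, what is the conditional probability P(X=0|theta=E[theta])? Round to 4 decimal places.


E[theta] = 6/(6+2) = 0.75
P(X=0|theta) = 1 - theta = 0.25

0.25


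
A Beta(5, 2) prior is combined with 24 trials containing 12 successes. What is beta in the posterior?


In conjugate updating:
beta_posterior = beta_prior + (n - k)
= 2 + (24 - 12)
= 2 + 12 = 14

14


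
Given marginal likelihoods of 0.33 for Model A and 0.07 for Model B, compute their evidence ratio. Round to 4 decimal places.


Ratio = ML(A) / ML(B) = 0.33/0.07
= 4.7143

4.7143


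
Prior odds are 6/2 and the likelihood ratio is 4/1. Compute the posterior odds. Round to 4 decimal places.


Posterior odds = prior odds * likelihood ratio
= (6/2) * (4/1)
= 24 / 2
= 12.0

12.0


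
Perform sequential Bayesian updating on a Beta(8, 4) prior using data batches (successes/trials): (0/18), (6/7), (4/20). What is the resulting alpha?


Accumulate successes: 10
Posterior alpha = prior alpha + sum of successes
= 8 + 10 = 18

18


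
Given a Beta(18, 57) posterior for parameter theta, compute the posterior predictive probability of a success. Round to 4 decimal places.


For a Beta-Bernoulli model, the predictive probability is the mean:
P(success) = 18/(18+57) = 18/75 = 0.24

0.24


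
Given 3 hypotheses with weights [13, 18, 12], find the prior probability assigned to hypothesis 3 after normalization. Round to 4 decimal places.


To normalize, divide each weight by the sum of all weights.
Sum = 43
Prior(H3) = 12/43 = 0.2791

0.2791


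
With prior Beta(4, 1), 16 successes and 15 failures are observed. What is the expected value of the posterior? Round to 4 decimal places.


Posterior = Beta(20, 16)
E[theta] = alpha/(alpha+beta)
= 20/36 = 0.5556

0.5556


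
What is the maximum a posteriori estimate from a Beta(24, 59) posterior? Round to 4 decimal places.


The MAP estimate equals the mode of the distribution.
Mode of Beta(a,b) = (a-1)/(a+b-2)
= 23/81
= 0.284

0.284


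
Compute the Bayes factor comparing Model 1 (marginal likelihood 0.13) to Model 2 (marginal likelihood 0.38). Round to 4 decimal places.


BF12 = marginal likelihood of M1 / marginal likelihood of M2
= 0.13/0.38
= 0.3421

0.3421


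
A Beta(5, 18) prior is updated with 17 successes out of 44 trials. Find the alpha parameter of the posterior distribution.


In the Beta-Binomial conjugate update:
alpha_post = alpha_prior + successes
= 5 + 17
= 22

22


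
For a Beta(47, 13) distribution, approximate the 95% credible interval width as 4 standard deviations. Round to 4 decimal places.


Variance of Beta(a,b) = ab / ((a+b)^2 * (a+b+1))
= 47*13 / ((60)^2 * 61)
= 0.0028
SD = sqrt(0.0028) = 0.0527
Width = 4 * SD = 0.211

0.211


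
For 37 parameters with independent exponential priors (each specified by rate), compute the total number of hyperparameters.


A exponential prior has 1 hyperparameter per parameter.
Total = 37 * 1 = 37

37


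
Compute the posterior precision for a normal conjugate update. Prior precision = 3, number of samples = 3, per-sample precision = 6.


tau_post = tau_0 + n * tau
= 3 + 3 * 6 = 21

21


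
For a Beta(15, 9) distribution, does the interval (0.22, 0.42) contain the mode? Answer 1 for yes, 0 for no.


Mode of Beta(a,b) = (a-1)/(a+b-2)
= (15-1)/(15+9-2) = 0.6364
Check: 0.22 <= 0.6364 <= 0.42?
Result: 0

0


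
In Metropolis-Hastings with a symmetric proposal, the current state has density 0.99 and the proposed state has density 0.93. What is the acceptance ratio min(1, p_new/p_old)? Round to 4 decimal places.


Ratio = p_new / p_old = 0.93 / 0.99 = 0.9394
Acceptance = min(1, 0.9394) = 0.9394

0.9394


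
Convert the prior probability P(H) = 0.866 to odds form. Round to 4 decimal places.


P(not H) = 1 - 0.866 = 0.134
Odds = 0.866 / 0.134 = 6.4627

6.4627


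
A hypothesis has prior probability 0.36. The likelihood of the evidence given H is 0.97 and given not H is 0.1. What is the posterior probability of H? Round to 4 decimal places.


Using Bayes' theorem:
P(E) = 0.36 * 0.97 + 0.64 * 0.1
P(E) = 0.4132
P(H|E) = (0.36 * 0.97) / 0.4132 = 0.8451

0.8451


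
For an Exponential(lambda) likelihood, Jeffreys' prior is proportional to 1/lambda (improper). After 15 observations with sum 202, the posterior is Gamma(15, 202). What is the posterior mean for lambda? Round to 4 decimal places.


Posterior = Gamma(n, sum_x) = Gamma(15, 202)
Posterior mean = shape/rate = 15/202
= 0.0743

0.0743


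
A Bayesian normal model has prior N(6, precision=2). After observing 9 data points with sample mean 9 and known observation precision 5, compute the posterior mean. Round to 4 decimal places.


Posterior mean = (prior_precision * prior_mean + n * data_precision * data_mean) / (prior_precision + n * data_precision)
Numerator = 2*6 + 9*5*9 = 417
Denominator = 2 + 9*5 = 47
Posterior mean = 8.8723

8.8723


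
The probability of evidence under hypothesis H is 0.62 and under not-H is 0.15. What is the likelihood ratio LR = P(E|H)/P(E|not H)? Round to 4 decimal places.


LR = 0.62 / 0.15
= 4.1333

4.1333


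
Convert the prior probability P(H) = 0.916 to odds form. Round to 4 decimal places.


P(not H) = 1 - 0.916 = 0.084
Odds = 0.916 / 0.084 = 10.9048

10.9048


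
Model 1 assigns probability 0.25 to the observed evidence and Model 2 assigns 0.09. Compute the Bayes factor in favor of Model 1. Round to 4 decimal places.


BF = P(data|M1) / P(data|M2)
= 0.25 / 0.09 = 2.7778

2.7778


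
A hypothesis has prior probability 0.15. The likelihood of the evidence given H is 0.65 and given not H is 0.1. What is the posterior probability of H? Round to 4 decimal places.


Using Bayes' theorem:
P(E) = 0.15 * 0.65 + 0.85 * 0.1
P(E) = 0.1825
P(H|E) = (0.15 * 0.65) / 0.1825 = 0.5342

0.5342


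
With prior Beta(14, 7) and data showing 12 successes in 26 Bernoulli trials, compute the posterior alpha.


Conjugate update: alpha_posterior = alpha_prior + k
= 14 + 12 = 26

26


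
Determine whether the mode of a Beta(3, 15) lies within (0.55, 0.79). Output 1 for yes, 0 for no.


First find the mode: (a-1)/(a+b-2) = 0.125
Is 0.125 in (0.55, 0.79)? 0

0


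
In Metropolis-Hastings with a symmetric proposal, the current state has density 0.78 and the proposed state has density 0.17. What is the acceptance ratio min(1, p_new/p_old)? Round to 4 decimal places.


Ratio = p_new / p_old = 0.17 / 0.78 = 0.2179
Acceptance = min(1, 0.2179) = 0.2179

0.2179


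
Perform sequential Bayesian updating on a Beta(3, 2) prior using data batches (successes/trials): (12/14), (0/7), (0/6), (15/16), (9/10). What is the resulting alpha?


Accumulate successes: 36
Posterior alpha = prior alpha + sum of successes
= 3 + 36 = 39

39


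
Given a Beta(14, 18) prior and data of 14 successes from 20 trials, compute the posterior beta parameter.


Number of failures = 20 - 14 = 6
Posterior beta = 18 + 6 = 24

24


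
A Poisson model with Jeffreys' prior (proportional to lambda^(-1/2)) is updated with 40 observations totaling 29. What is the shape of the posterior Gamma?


Posterior = Gamma(0.5 + S, n)
= Gamma(0.5 + 29, 40)
Posterior shape = 0.5 + S = 0.5 + 29 = 29.5

29.5


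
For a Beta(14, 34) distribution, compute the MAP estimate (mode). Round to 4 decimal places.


MAP = mode = (a-1)/(a+b-2)
= (14-1)/(14+34-2)
= 13/46 = 0.2826

0.2826


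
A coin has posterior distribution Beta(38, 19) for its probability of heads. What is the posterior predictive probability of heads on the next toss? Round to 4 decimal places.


Posterior predictive = E[theta] = alpha/(alpha+beta)
= 38/57
= 0.6667

0.6667


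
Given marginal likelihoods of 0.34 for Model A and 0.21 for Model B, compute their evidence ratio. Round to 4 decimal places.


Ratio = ML(A) / ML(B) = 0.34/0.21
= 1.619

1.619


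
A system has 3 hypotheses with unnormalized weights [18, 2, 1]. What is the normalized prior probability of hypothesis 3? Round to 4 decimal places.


The normalized prior is the weight divided by the total.
Total weight = 21
P(H3) = 1 / 21 = 0.0476

0.0476


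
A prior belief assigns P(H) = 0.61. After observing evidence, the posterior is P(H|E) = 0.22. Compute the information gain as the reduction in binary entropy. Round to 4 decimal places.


H(prior) = -0.61*log2(0.61) - 0.39*log2(0.39)
= 0.9648
H(post) = -0.22*log2(0.22) - 0.78*log2(0.78)
= 0.7602
IG = 0.9648 - 0.7602 = 0.2046

0.2046


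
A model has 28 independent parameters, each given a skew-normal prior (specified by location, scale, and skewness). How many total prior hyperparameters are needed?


Each skew-normal prior needs 3 hyperparameters (location, scale, and skewness).
Total = 3 * 28 = 84

84


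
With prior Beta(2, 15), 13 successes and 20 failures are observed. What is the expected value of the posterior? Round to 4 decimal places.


Posterior = Beta(15, 35)
E[theta] = alpha/(alpha+beta)
= 15/50 = 0.3

0.3


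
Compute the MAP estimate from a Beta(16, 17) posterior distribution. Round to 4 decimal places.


MAP = mode of Beta distribution
= (alpha - 1)/(alpha + beta - 2)
= (16-1)/(16+17-2)
= 15/31 = 0.4839

0.4839


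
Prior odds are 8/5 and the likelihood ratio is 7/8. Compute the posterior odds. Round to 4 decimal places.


Posterior odds = prior odds * likelihood ratio
= (8/5) * (7/8)
= 56 / 40
= 1.4

1.4


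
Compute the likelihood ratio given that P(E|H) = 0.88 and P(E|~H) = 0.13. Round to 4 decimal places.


LR = P(E|H) / P(E|~H)
= 0.88 / 0.13 = 6.7692

6.7692


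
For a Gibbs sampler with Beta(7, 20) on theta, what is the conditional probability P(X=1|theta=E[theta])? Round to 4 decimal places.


E[theta] = 7/(7+20) = 0.2593
P(X=1|theta) = theta = 0.2593

0.2593


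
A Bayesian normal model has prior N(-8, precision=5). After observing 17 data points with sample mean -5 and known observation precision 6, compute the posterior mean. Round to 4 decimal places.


Posterior mean = (prior_precision * prior_mean + n * data_precision * data_mean) / (prior_precision + n * data_precision)
Numerator = 5*-8 + 17*6*-5 = -550
Denominator = 5 + 17*6 = 107
Posterior mean = -5.1402

-5.1402


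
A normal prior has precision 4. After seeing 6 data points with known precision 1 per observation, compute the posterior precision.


In the conjugate normal model, precisions add:
tau_posterior = tau_prior + n * tau_data
= 4 + 6*1 = 10

10


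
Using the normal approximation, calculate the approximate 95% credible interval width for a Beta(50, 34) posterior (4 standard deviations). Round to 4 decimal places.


Var(Beta) = 50*34/(84^2 * 85) = 0.0028
SD = 0.0532
Width ~ 4*SD = 0.213

0.213


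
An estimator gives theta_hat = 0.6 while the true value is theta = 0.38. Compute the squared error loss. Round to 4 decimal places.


The squared error loss is (theta_hat - theta)^2
= (0.6 - 0.38)^2
= (0.22)^2 = 0.0484

0.0484


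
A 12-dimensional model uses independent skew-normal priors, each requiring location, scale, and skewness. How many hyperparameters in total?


Per parameter: 3 (location, scale, and skewness).
Total = 12 * 3 = 36

36


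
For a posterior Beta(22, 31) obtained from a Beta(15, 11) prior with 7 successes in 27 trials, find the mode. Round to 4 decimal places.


Mode = (alpha - 1) / (alpha + beta - 2)
= 21 / 51
= 0.4118

0.4118


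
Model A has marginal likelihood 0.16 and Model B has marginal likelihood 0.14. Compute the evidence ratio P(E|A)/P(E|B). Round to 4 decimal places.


Evidence ratio = P(E|A) / P(E|B)
= 0.16 / 0.14
= 1.1429

1.1429


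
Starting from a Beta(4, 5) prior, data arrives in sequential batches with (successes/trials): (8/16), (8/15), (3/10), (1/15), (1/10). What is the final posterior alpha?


In sequential Bayesian updating, we sum all successes.
Total successes = 21
Final alpha = 4 + 21 = 25

25


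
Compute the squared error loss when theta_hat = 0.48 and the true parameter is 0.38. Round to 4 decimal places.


L = (theta_hat - theta_true)^2
= (0.48 - 0.38)^2
= 0.1^2 = 0.01

0.01


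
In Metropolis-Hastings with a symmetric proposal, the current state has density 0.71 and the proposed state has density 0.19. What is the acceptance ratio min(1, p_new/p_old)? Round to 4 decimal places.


Ratio = p_new / p_old = 0.19 / 0.71 = 0.2676
Acceptance = min(1, 0.2676) = 0.2676

0.2676


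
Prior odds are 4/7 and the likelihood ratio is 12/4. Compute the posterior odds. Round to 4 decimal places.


Posterior odds = prior odds * likelihood ratio
= (4/7) * (12/4)
= 48 / 28
= 1.7143

1.7143


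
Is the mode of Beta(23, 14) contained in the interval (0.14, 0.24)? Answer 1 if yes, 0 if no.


Mode = (a-1)/(a+b-2) = 22/35 = 0.6286
Interval: (0.14, 0.24)
Contains mode? 0

0


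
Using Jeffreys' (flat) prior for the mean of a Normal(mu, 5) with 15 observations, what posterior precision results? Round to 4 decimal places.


Flat prior means prior precision is 0.
Posterior precision = n / sigma^2 = 15/5 = 3.0

3.0


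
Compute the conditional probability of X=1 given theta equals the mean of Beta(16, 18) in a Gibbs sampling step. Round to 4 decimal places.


Mean of Beta(16, 18) = 0.4706
P(X=1 | theta=0.4706) = 0.4706

0.4706


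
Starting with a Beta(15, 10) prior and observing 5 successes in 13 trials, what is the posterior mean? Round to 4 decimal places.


Posterior parameters: alpha = 15 + 5 = 20
beta = 10 + 8 = 18
Posterior mean = alpha / (alpha + beta) = 20 / 38
= 0.5263

0.5263


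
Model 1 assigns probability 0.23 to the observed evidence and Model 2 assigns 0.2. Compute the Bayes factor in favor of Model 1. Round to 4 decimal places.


BF = P(data|M1) / P(data|M2)
= 0.23 / 0.2 = 1.15

1.15


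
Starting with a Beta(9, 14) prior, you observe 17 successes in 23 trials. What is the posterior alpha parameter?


For a Beta-Binomial conjugate model:
Posterior alpha = prior alpha + number of successes
= 9 + 17 = 26

26


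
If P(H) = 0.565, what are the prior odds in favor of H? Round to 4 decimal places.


Prior odds = P(H) / (1 - P(H))
= 0.565 / 0.435
= 1.2989

1.2989


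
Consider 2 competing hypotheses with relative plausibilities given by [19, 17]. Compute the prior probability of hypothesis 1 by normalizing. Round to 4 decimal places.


Sum of weights = 19 + 17 = 36
Normalized prior for H1 = 19 / 36
= 0.5278

0.5278


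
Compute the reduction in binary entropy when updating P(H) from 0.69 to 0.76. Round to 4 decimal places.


H_before = -p*log2(p) - (1-p)*log2(1-p) for p=0.69: 0.8932
H_after for p=0.76: 0.795
Reduction = 0.8932 - 0.795 = 0.0981

0.0981


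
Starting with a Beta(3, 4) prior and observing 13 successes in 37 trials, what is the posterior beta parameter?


Posterior beta = prior beta + failures
Failures = 37 - 13 = 24
beta_post = 4 + 24 = 28

28


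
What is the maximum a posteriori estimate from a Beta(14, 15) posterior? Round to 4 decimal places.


The MAP estimate equals the mode of the distribution.
Mode of Beta(a,b) = (a-1)/(a+b-2)
= 13/27
= 0.4815

0.4815


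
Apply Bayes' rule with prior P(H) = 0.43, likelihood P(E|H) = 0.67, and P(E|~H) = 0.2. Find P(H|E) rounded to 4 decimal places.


Step 1: Compute marginal P(E) = P(E|H)P(H) + P(E|~H)P(~H)
= 0.67*0.43 + 0.2*0.57 = 0.4021
Step 2: P(H|E) = P(E|H)P(H)/P(E) = 0.2881/0.4021
= 0.7165

0.7165


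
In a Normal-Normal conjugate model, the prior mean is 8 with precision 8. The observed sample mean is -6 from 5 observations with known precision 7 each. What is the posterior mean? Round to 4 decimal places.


Posterior precision = tau0 + n*tau = 8 + 5*7 = 43
Posterior mean = (tau0*mu0 + n*tau*xbar) / posterior_precision
= (8*8 + 5*7*-6) / 43
= -146 / 43 = -3.3953

-3.3953


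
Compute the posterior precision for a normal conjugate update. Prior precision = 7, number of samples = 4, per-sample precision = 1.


tau_post = tau_0 + n * tau
= 7 + 4 * 1 = 11

11


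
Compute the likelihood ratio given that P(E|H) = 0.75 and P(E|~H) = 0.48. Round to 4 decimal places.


LR = P(E|H) / P(E|~H)
= 0.75 / 0.48 = 1.5625

1.5625


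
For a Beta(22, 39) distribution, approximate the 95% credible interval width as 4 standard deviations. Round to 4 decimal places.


Variance of Beta(a,b) = ab / ((a+b)^2 * (a+b+1))
= 22*39 / ((61)^2 * 62)
= 0.0037
SD = sqrt(0.0037) = 0.061
Width = 4 * SD = 0.2439

0.2439


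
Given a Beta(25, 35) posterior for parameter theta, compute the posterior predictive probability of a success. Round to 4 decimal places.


For a Beta-Bernoulli model, the predictive probability is the mean:
P(success) = 25/(25+35) = 25/60 = 0.4167

0.4167


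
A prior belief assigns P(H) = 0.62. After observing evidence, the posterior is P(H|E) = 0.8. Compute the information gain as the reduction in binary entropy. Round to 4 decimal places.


H(prior) = -0.62*log2(0.62) - 0.38*log2(0.38)
= 0.958
H(post) = -0.8*log2(0.8) - 0.2*log2(0.2)
= 0.7219
IG = 0.958 - 0.7219 = 0.2361

0.2361


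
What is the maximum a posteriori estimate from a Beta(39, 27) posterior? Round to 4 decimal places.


The MAP estimate equals the mode of the distribution.
Mode of Beta(a,b) = (a-1)/(a+b-2)
= 38/64
= 0.5938

0.5938


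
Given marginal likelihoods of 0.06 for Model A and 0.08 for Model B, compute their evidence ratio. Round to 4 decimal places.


Ratio = ML(A) / ML(B) = 0.06/0.08
= 0.75

0.75


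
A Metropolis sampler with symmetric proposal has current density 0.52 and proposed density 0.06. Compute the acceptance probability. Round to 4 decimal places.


For symmetric proposals, acceptance = min(1, pi(x*)/pi(x))
= min(1, 0.06/0.52)
= min(1, 0.1154) = 0.1154

0.1154


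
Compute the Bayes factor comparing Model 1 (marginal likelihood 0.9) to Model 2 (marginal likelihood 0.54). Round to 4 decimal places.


BF12 = marginal likelihood of M1 / marginal likelihood of M2
= 0.9/0.54
= 1.6667

1.6667


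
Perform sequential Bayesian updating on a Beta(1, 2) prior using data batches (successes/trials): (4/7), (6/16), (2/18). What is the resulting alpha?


Accumulate successes: 12
Posterior alpha = prior alpha + sum of successes
= 1 + 12 = 13

13


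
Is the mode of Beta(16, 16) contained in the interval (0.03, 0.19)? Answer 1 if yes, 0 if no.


Mode = (a-1)/(a+b-2) = 15/30 = 0.5
Interval: (0.03, 0.19)
Contains mode? 0

0


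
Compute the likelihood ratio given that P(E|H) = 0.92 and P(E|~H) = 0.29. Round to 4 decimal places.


LR = P(E|H) / P(E|~H)
= 0.92 / 0.29 = 3.1724

3.1724


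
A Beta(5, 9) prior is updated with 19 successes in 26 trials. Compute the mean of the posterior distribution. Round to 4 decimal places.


After update: Beta(24, 16)
Mean = 24 / (24 + 16) = 24 / 40
= 0.6

0.6


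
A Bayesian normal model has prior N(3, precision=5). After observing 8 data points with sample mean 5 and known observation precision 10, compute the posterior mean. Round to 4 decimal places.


Posterior mean = (prior_precision * prior_mean + n * data_precision * data_mean) / (prior_precision + n * data_precision)
Numerator = 5*3 + 8*10*5 = 415
Denominator = 5 + 8*10 = 85
Posterior mean = 4.8824

4.8824


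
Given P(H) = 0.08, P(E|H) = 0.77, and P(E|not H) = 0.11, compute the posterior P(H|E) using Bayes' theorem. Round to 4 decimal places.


By Bayes' theorem: P(H|E) = P(E|H)*P(H) / P(E)
P(E) = P(E|H)*P(H) + P(E|not H)*P(not H)
P(E) = 0.77*0.08 + 0.11*0.92 = 0.1628
P(H|E) = 0.77*0.08 / 0.1628 = 0.3784

0.3784
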